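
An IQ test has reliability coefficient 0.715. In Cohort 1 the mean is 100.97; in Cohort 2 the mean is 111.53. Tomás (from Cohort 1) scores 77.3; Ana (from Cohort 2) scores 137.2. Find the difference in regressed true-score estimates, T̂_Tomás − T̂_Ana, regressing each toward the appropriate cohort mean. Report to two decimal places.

-45.84

T̂_Tomás = 0.715(77.3) + 0.285(100.97) = 84.0460
T̂_Ana = 0.715(137.2) + 0.285(111.53) = 129.8841
Difference = 84.0460 − 129.8841 = -45.8381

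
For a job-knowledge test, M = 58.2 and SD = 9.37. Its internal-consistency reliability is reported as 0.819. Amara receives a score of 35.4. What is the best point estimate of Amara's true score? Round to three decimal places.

39.527

T̂ = ρX + (1 − ρ)μ
  = 0.819 × 35.4 + 0.181 × 58.2
  = 28.9926 + 10.5342
  = 39.5268
  ≈ 39.527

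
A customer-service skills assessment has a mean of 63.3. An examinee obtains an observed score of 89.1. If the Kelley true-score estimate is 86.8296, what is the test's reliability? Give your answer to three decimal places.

T̂ = ρX + (1 − ρ)μ  ⇒  T̂ − μ = ρ(X − μ)
ρ = (T̂ − μ)/(X − μ) = (86.8296 − 63.3) / (89.1 − 63.3) = 23.5296 / 25.8 = 0.91200

0.912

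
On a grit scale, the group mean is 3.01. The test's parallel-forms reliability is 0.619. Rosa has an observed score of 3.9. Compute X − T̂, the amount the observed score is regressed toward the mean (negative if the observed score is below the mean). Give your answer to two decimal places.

T̂ = ρX + (1 − ρ)μ
  = 0.619 × 3.9 + 0.381 × 3.01
  = 2.4141 + 1.14681
  = 3.5609
  ≈ 3.561
X − T̂ = 3.9 − 3.561 = 0.339 → 0.34

0.34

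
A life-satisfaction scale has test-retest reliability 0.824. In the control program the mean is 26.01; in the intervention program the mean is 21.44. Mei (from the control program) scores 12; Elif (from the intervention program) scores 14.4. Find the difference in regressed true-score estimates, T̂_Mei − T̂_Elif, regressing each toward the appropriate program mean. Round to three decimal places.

T̂_Mei = 0.824(12) + 0.176(26.01) = 14.46576
T̂_Elif = 0.824(14.4) + 0.176(21.44) = 15.63904
Difference = 14.46576 − 15.63904 = -1.17328

-1.173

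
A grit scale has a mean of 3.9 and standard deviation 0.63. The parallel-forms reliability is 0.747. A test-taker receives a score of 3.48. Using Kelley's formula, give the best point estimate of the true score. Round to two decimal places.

T̂ = 0.747(3.48) + 0.253(3.9) = 2.59956 + 0.9867 = 3.586 → 3.59

3.59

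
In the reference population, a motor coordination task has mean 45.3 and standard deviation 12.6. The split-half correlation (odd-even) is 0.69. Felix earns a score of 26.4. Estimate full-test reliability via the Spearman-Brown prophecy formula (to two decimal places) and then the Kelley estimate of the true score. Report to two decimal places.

Spearman-Brown: ρ = 2r/(1 + r) = 2(0.69)/(1 + 0.69) = 1.380/1.69 = 0.8166 → 0.82
T̂ = ρX + (1 − ρ)μ
  = 0.82 × 26.4 + 0.18 × 45.3
  = 21.648 + 8.154
  = 29.802
  ≈ 29.80

29.80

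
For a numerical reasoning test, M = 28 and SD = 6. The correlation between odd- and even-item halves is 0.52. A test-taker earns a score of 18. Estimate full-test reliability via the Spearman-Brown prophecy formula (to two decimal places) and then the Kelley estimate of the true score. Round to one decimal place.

21.2

Spearman-Brown: ρ = 2r/(1 + r) = 2(0.52)/(1 + 0.52) = 1.040/1.52 = 0.6842 → 0.68
Regress the observed score toward the mean by the unreliability: T̂ = 0.68·18 + 0.32·28 = 12.24 + 8.96 = 21.20.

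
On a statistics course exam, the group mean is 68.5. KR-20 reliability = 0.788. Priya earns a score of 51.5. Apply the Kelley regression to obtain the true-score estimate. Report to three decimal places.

T̂ = ρX + (1 − ρ)μ
  = 0.788 × 51.5 + 0.212 × 68.5
  = 40.5820 + 14.5220
  = 55.1040
  ≈ 55.104

55.104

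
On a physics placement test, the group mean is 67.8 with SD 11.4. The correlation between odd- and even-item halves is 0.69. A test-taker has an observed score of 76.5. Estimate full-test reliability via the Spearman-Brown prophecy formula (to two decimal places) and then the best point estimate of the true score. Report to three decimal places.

Spearman-Brown: ρ = 2r/(1 + r) = 2(0.69)/(1 + 0.69) = 1.380/1.69 = 0.8166 → 0.82
Regress the observed score toward the mean by the unreliability: T̂ = 0.82·76.5 + 0.18·67.8 = 62.730 + 12.204 = 74.9340.

74.934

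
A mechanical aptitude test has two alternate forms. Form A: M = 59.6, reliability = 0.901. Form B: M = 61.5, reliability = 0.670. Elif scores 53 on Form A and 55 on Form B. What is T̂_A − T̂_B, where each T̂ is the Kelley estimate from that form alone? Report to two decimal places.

T̂_A = 0.901(53) + 0.099(59.6) = 53.6534
T̂_B = 0.670(55) + 0.330(61.5) = 57.1450
T̂_A − T̂_B = -3.4916

-3.49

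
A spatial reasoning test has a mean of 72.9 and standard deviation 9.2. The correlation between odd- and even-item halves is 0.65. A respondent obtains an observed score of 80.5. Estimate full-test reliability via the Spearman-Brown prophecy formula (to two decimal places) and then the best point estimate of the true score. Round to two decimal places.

Spearman-Brown: ρ = 2r/(1 + r) = 2(0.65)/(1 + 0.65) = 1.300/1.65 = 0.7879 → 0.79
Regress the observed score toward the mean by the unreliability: T̂ = 0.79·80.5 + 0.21·72.9 = 63.595 + 15.309 = 78.904.

78.90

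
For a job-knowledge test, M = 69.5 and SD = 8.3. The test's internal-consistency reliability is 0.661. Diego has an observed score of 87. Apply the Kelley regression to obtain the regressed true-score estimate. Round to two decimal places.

Kelley's formula gives T̂ = 0.661·87 + 0.339·69.5 = 57.507 + 23.5605 = 81.068.

81.07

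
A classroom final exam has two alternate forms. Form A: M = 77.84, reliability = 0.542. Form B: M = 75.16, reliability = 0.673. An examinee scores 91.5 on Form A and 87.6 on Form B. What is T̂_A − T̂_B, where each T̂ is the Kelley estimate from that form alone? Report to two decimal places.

T̂_A = 0.542(91.5) + 0.458(77.84) = 85.2437
T̂_B = 0.673(87.6) + 0.327(75.16) = 83.5321
T̂_A − T̂_B = 1.7116

1.71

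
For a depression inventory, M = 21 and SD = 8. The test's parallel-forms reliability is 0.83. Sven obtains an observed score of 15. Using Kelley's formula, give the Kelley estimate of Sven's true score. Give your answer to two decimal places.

T̂ = ρX + (1 − ρ)μ
  = 0.83 × 15 + 0.17 × 21
  = 12.45 + 3.57
  = 16.020
  ≈ 16.02

16.02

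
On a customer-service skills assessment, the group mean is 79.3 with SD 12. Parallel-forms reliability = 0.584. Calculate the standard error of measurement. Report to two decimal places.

SEM = SD · √(1 − ρ) = 12 × √0.416 = 12 × 0.6450 = 7.740

7.74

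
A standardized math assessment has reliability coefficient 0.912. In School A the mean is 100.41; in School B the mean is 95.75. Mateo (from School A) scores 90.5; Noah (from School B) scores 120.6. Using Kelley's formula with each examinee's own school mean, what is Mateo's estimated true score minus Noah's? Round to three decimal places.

T̂_Mateo = 0.912(90.5) + 0.088(100.41) = 91.37208
T̂_Noah = 0.912(120.6) + 0.088(95.75) = 118.41320
Difference = 91.37208 − 118.41320 = -27.04112

-27.041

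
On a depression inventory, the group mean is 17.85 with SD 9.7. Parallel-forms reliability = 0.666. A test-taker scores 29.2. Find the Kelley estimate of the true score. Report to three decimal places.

25.409

T̂ = ρX + (1 − ρ)μ
  = 0.666 × 29.2 + 0.334 × 17.85
  = 19.4472 + 5.96190
  = 25.4091
  ≈ 25.409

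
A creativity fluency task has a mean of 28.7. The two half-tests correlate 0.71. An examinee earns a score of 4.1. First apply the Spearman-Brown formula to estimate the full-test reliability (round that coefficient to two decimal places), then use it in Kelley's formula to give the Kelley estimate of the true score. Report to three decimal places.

Spearman-Brown: ρ = 2r/(1 + r) = 2(0.71)/(1 + 0.71) = 1.420/1.71 = 0.8304 → 0.83
T̂ = 0.83(4.1) + 0.17(28.7) = 3.403 + 4.879 = 8.2820 → 8.282

8.282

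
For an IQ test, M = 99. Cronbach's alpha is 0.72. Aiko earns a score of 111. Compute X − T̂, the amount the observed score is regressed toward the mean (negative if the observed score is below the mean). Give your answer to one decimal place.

3.4

T̂ = 0.72(111) + 0.28(99) = 79.92 + 27.72 = 107.640 → 107.64
X − T̂ = 111 − 107.64 = 3.36 → 3.4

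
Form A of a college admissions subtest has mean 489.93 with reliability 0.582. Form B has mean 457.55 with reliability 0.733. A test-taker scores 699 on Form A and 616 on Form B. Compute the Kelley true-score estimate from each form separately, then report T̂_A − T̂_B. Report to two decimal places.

T̂_A = 0.582(699) + 0.418(489.93) = 611.6087
T̂_B = 0.733(616) + 0.267(457.55) = 573.6938
T̂_A − T̂_B = 37.9149

37.91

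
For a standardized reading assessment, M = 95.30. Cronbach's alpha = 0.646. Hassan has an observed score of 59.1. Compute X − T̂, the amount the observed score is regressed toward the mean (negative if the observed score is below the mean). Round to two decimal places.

-12.81

T̂ = 0.646(59.1) + 0.354(95.30) = 38.1786 + 33.73620 = 71.9148 → 71.915
X − T̂ = 59.1 − 71.915 = -12.815 → -12.81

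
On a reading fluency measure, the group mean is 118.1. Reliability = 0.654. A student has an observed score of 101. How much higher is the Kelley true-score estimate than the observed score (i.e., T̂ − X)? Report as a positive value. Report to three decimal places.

5.917

T̂ = ρX + (1 − ρ)μ
  = 0.654 × 101 + 0.346 × 118.1
  = 66.054 + 40.8626
  = 106.91660
  ≈ 106.9166
T̂ − X = 106.9166 − 101 = 5.9166 → 5.917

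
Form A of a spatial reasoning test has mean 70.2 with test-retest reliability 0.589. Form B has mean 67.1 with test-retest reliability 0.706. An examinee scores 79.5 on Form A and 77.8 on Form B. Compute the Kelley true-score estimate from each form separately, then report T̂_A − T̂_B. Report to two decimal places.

T̂_A = 0.589(79.5) + 0.411(70.2) = 75.6777
T̂_B = 0.706(77.8) + 0.294(67.1) = 74.6542
T̂_A − T̂_B = 1.0235

1.02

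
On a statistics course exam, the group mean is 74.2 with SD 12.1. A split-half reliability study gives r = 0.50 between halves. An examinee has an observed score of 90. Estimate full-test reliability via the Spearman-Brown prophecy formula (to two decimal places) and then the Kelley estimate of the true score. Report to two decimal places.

84.79

Spearman-Brown: ρ = 2r/(1 + r) = 2(0.50)/(1 + 0.50) = 1.000/1.50 = 0.6667 → 0.67
Weight the observed score by reliability and the mean by (1 − reliability): T̂ = 0.67·90 + 0.33·74.2 = 60.30 + 24.486 = 84.786.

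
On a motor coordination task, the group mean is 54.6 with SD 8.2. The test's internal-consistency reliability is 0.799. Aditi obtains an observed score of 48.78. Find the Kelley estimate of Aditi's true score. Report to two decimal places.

T̂ = 0.799(48.78) + 0.201(54.6) = 38.97522 + 10.9746 = 49.950 → 49.95

49.95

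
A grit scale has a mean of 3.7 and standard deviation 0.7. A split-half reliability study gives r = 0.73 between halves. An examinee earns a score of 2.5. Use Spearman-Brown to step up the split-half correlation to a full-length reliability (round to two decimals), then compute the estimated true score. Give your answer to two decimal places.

2.69

Spearman-Brown: ρ = 2r/(1 + r) = 2(0.73)/(1 + 0.73) = 1.460/1.73 = 0.8439 → 0.84
T̂ = 0.84(2.5) + 0.16(3.7) = 2.100 + 0.592 = 2.692 → 2.69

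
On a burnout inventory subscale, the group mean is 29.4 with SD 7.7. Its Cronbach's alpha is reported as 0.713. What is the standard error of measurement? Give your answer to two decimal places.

4.13

SEM = SD · √(1 − ρ) = 7.7 × √0.287 = 7.7 × 0.5357 = 4.125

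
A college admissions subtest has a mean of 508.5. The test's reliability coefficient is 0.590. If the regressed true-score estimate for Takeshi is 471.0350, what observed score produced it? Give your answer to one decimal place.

T̂ = ρX + (1 − ρ)μ  ⇒  X = (T̂ − (1 − ρ)μ) / ρ
X = (471.0350 − 0.410 × 508.5) / 0.590 = (471.0350 − 208.4850) / 0.590 = 262.5500 / 0.590 = 445.000

445.0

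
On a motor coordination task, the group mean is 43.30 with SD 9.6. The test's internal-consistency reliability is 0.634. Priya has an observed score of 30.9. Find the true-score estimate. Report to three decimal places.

35.438

Regress the observed score toward the mean by the unreliability: T̂ = 0.634·30.9 + 0.366·43.30 = 19.5906 + 15.84780 = 35.4384.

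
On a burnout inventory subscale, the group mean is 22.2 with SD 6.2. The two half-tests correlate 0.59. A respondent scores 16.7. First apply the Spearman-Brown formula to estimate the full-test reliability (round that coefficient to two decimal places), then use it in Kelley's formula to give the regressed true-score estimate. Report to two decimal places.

Spearman-Brown: ρ = 2r/(1 + r) = 2(0.59)/(1 + 0.59) = 1.180/1.59 = 0.7421 → 0.74
Regress the observed score toward the mean by the unreliability: T̂ = 0.74·16.7 + 0.26·22.2 = 12.358 + 5.772 = 18.130.

18.13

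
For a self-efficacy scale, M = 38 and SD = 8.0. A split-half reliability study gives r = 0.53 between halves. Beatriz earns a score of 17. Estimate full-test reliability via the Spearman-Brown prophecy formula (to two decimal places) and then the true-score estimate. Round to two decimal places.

Spearman-Brown: ρ = 2r/(1 + r) = 2(0.53)/(1 + 0.53) = 1.060/1.53 = 0.6928 → 0.69
T̂ = ρX + (1 − ρ)μ
  = 0.69 × 17 + 0.31 × 38
  = 11.73 + 11.78
  = 23.510
  ≈ 23.51

23.51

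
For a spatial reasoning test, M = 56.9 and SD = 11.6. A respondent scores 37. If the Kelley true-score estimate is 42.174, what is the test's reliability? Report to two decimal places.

0.74

T̂ = ρX + (1 − ρ)μ  ⇒  T̂ − μ = ρ(X − μ)
ρ = (T̂ − μ)/(X − μ) = (42.174 − 56.9) / (37 − 56.9) = -14.726 / -19.9 = 0.7400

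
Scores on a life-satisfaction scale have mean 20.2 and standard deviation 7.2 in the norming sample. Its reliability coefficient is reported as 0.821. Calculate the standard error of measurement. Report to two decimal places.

3.05

SEM = SD · √(1 − ρ) = 7.2 × √0.179 = 7.2 × 0.4231 = 3.046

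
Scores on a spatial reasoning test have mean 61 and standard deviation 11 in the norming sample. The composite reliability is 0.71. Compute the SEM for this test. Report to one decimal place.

5.9

SEM = SD · √(1 − ρ) = 11 × √0.29 = 11 × 0.5385 = 5.924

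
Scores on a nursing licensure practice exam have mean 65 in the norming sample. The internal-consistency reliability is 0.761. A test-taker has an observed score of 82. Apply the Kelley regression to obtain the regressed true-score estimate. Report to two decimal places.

77.94

T̂ = ρX + (1 − ρ)μ
  = 0.761 × 82 + 0.239 × 65
  = 62.402 + 15.535
  = 77.937
  ≈ 77.94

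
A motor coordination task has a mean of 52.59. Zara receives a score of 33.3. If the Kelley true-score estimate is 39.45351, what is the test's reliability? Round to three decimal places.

0.681

T̂ = ρX + (1 − ρ)μ  ⇒  T̂ − μ = ρ(X − μ)
ρ = (T̂ − μ)/(X − μ) = (39.45351 − 52.59) / (33.3 − 52.59) = -13.13649 / -19.29 = 0.68100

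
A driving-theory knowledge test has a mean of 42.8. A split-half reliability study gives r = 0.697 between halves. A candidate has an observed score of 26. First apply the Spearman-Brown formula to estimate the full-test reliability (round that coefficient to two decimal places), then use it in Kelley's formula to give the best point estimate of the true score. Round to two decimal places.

Spearman-Brown: ρ = 2r/(1 + r) = 2(0.697)/(1 + 0.697) = 1.3940/1.697 = 0.8214 → 0.82
T̂ = 0.82(26) + 0.18(42.8) = 21.32 + 7.704 = 29.024 → 29.02

29.02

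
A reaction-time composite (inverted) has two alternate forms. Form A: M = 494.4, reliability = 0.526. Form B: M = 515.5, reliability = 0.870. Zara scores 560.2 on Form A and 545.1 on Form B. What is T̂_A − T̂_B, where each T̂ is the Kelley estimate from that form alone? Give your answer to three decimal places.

-12.241

T̂_A = 0.526(560.2) + 0.474(494.4) = 529.01080
T̂_B = 0.870(545.1) + 0.130(515.5) = 541.25200
T̂_A − T̂_B = -12.24120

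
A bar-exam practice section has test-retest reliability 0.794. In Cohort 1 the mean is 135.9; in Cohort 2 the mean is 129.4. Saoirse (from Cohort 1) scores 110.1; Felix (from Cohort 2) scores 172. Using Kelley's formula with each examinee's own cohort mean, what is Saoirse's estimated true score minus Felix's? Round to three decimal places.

T̂_Saoirse = 0.794(110.1) + 0.206(135.9) = 115.41480
T̂_Felix = 0.794(172) + 0.206(129.4) = 163.22440
Difference = 115.41480 − 163.22440 = -47.80960

-47.810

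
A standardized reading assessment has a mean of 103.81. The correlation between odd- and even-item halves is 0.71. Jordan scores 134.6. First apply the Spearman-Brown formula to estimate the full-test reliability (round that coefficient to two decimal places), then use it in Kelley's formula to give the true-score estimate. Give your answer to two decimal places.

129.37

Spearman-Brown: ρ = 2r/(1 + r) = 2(0.71)/(1 + 0.71) = 1.420/1.71 = 0.8304 → 0.83
Regress the observed score toward the mean by the unreliability: T̂ = 0.83·134.6 + 0.17·103.81 = 111.718 + 17.6477 = 129.366.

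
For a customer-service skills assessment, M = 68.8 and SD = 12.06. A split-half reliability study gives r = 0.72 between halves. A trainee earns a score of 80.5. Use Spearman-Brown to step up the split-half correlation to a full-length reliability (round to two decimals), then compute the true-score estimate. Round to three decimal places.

Spearman-Brown: ρ = 2r/(1 + r) = 2(0.72)/(1 + 0.72) = 1.440/1.72 = 0.8372 → 0.84
Regress the observed score toward the mean by the unreliability: T̂ = 0.84·80.5 + 0.16·68.8 = 67.620 + 11.008 = 78.6280.

78.628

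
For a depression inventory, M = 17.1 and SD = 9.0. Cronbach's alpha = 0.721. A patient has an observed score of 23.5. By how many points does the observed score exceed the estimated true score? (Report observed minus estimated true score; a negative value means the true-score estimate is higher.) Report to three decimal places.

1.786

T̂ = ρX + (1 − ρ)μ
  = 0.721 × 23.5 + 0.279 × 17.1
  = 16.9435 + 4.7709
  = 21.71440
  ≈ 21.7144
X − T̂ = 23.5 − 21.7144 = 1.7856 → 1.786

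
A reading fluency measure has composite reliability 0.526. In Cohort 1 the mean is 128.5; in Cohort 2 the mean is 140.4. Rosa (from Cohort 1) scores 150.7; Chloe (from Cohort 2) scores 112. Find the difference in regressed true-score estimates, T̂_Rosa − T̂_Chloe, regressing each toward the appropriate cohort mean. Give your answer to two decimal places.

T̂_Rosa = 0.526(150.7) + 0.474(128.5) = 140.1772
T̂_Chloe = 0.526(112) + 0.474(140.4) = 125.4616
Difference = 140.1772 − 125.4616 = 14.7156

14.72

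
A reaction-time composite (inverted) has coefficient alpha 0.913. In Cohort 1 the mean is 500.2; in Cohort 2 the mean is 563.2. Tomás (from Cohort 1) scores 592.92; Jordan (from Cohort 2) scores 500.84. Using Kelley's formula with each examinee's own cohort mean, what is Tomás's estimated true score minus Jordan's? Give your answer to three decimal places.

T̂_Tomás = 0.913(592.92) + 0.087(500.2) = 584.85336
T̂_Jordan = 0.913(500.84) + 0.087(563.2) = 506.26532
Difference = 584.85336 − 506.26532 = 78.58804

78.588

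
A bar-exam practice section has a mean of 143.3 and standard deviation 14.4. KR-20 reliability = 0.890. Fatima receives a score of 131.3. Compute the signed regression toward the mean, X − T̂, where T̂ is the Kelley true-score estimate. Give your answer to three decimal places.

-1.320

Kelley's formula gives T̂ = 0.890·131.3 + 0.110·143.3 = 116.8570 + 15.7630 = 132.62000.
X − T̂ = 131.3 − 132.6200 = -1.3200 → -1.320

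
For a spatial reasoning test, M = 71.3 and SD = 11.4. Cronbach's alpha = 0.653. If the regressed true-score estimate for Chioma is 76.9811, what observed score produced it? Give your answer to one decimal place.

80.0

T̂ = ρX + (1 − ρ)μ  ⇒  X = (T̂ − (1 − ρ)μ) / ρ
X = (76.9811 − 0.347 × 71.3) / 0.653 = (76.9811 − 24.7411) / 0.653 = 52.2400 / 0.653 = 80.000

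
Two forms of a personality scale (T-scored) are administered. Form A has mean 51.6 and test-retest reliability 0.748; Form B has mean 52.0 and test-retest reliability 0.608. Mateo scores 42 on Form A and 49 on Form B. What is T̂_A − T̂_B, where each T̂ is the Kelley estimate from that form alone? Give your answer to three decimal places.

T̂_A = 0.748(42) + 0.252(51.6) = 44.41920
T̂_B = 0.608(49) + 0.392(52.0) = 50.17600
T̂_A − T̂_B = -5.75680

-5.757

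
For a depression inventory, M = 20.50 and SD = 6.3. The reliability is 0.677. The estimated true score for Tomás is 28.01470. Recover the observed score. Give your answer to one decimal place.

T̂ = ρX + (1 − ρ)μ  ⇒  X = (T̂ − (1 − ρ)μ) / ρ
X = (28.01470 − 0.323 × 20.50) / 0.677 = (28.01470 − 6.62150) / 0.677 = 21.39320 / 0.677 = 31.600

31.6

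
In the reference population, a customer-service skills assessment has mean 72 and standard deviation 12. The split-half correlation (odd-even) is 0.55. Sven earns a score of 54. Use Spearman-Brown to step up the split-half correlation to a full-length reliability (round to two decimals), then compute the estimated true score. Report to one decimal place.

59.2

Spearman-Brown: ρ = 2r/(1 + r) = 2(0.55)/(1 + 0.55) = 1.100/1.55 = 0.7097 → 0.71
T̂ = ρX + (1 − ρ)μ
  = 0.71 × 54 + 0.29 × 72
  = 38.34 + 20.88
  = 59.22
  ≈ 59.2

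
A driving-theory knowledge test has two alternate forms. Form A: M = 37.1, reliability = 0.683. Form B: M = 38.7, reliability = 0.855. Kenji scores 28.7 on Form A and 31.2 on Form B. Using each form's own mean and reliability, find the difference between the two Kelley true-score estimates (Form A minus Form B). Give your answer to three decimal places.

T̂_A = 0.683(28.7) + 0.317(37.1) = 31.36280
T̂_B = 0.855(31.2) + 0.145(38.7) = 32.28750
T̂_A − T̂_B = -0.92470

-0.925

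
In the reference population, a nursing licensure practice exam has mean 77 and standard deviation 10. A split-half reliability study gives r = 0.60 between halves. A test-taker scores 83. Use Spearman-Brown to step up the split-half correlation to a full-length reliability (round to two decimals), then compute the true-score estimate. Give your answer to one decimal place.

Spearman-Brown: ρ = 2r/(1 + r) = 2(0.60)/(1 + 0.60) = 1.200/1.60 = 0.7500 → 0.75
Weight the observed score by reliability and the mean by (1 − reliability): T̂ = 0.75·83 + 0.25·77 = 62.25 + 19.25 = 81.50.

81.5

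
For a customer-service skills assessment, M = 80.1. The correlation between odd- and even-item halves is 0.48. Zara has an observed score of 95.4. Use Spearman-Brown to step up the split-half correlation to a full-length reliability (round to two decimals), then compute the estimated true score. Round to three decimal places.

Spearman-Brown: ρ = 2r/(1 + r) = 2(0.48)/(1 + 0.48) = 0.960/1.48 = 0.6486 → 0.65
T̂ = ρX + (1 − ρ)μ
  = 0.65 × 95.4 + 0.35 × 80.1
  = 62.010 + 28.035
  = 90.0450
  ≈ 90.045

90.045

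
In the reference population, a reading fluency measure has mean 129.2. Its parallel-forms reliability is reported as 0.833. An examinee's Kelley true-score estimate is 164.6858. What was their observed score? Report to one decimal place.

T̂ = ρX + (1 − ρ)μ  ⇒  X = (T̂ − (1 − ρ)μ) / ρ
X = (164.6858 − 0.167 × 129.2) / 0.833 = (164.6858 − 21.5764) / 0.833 = 143.1094 / 0.833 = 171.800

171.8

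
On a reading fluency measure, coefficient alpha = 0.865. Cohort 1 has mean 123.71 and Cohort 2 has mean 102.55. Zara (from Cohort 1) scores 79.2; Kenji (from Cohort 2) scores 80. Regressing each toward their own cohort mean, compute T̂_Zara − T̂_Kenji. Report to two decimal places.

2.16

T̂_Zara = 0.865(79.2) + 0.135(123.71) = 85.2088
T̂_Kenji = 0.865(80) + 0.135(102.55) = 83.0443
Difference = 85.2088 − 83.0443 = 2.1646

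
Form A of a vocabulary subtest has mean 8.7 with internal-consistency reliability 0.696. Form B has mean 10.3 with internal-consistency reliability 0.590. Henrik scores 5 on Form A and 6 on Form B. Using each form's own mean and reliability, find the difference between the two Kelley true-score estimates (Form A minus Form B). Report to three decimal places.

T̂_A = 0.696(5) + 0.304(8.7) = 6.12480
T̂_B = 0.590(6) + 0.410(10.3) = 7.76300
T̂_A − T̂_B = -1.63820

-1.638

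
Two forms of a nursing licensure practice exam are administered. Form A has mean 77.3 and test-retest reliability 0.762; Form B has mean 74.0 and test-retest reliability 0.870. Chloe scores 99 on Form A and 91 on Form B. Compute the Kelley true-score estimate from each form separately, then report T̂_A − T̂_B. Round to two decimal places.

T̂_A = 0.762(99) + 0.238(77.3) = 93.8354
T̂_B = 0.870(91) + 0.130(74.0) = 88.7900
T̂_A − T̂_B = 5.0454

5.05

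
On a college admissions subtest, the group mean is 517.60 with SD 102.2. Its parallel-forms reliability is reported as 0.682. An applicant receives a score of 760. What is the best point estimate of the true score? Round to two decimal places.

682.92

Regress the observed score toward the mean by the unreliability: T̂ = 0.682·760 + 0.318·517.60 = 518.320 + 164.59680 = 682.917.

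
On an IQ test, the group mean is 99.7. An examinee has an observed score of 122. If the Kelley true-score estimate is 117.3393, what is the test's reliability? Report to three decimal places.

0.791

T̂ = ρX + (1 − ρ)μ  ⇒  T̂ − μ = ρ(X − μ)
ρ = (T̂ − μ)/(X − μ) = (117.3393 − 99.7) / (122 − 99.7) = 17.6393 / 22.3 = 0.79100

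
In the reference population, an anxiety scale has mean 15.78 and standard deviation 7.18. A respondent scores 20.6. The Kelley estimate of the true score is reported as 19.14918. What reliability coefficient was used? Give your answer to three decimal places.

T̂ = ρX + (1 − ρ)μ  ⇒  T̂ − μ = ρ(X − μ)
ρ = (T̂ − μ)/(X − μ) = (19.14918 − 15.78) / (20.6 − 15.78) = 3.36918 / 4.82 = 0.69900

0.699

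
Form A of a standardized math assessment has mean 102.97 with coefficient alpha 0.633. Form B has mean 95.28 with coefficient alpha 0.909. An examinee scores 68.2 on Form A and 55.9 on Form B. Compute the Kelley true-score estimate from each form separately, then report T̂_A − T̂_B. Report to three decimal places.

T̂_A = 0.633(68.2) + 0.367(102.97) = 80.96059
T̂_B = 0.909(55.9) + 0.091(95.28) = 59.48358
T̂_A − T̂_B = 21.47701

21.477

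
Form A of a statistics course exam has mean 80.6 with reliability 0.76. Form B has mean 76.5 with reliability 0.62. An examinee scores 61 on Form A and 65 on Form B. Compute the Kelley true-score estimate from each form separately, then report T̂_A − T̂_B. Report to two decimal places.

T̂_A = 0.76(61) + 0.24(80.6) = 65.7040
T̂_B = 0.62(65) + 0.38(76.5) = 69.3700
T̂_A − T̂_B = -3.6660

-3.67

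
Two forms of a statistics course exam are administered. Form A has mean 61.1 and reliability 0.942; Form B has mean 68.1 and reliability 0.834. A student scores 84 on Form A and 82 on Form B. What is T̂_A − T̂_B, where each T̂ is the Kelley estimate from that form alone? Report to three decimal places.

T̂_A = 0.942(84) + 0.058(61.1) = 82.67180
T̂_B = 0.834(82) + 0.166(68.1) = 79.69260
T̂_A − T̂_B = 2.97920

2.979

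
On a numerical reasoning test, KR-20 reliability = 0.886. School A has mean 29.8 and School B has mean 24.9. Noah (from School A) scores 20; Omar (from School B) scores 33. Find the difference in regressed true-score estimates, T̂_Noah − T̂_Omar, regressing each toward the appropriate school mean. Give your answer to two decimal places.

-10.96

T̂_Noah = 0.886(20) + 0.114(29.8) = 21.1172
T̂_Omar = 0.886(33) + 0.114(24.9) = 32.0766
Difference = 21.1172 − 32.0766 = -10.9594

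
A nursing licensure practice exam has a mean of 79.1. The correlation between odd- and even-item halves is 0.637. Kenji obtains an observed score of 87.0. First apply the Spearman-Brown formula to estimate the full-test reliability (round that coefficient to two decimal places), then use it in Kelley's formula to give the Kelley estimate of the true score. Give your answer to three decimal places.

85.262

Spearman-Brown: ρ = 2r/(1 + r) = 2(0.637)/(1 + 0.637) = 1.2740/1.637 = 0.7783 → 0.78
Regress the observed score toward the mean by the unreliability: T̂ = 0.78·87.0 + 0.22·79.1 = 67.860 + 17.402 = 85.2620.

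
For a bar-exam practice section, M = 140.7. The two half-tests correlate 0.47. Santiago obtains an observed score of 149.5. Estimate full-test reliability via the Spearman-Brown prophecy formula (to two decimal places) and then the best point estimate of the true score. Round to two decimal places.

Spearman-Brown: ρ = 2r/(1 + r) = 2(0.47)/(1 + 0.47) = 0.940/1.47 = 0.6395 → 0.64
Regress the observed score toward the mean by the unreliability: T̂ = 0.64·149.5 + 0.36·140.7 = 95.680 + 50.652 = 146.332.

146.33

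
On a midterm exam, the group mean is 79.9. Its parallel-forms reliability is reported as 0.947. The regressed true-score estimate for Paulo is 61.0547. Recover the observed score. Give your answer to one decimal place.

60.0

T̂ = ρX + (1 − ρ)μ  ⇒  X = (T̂ − (1 − ρ)μ) / ρ
X = (61.0547 − 0.053 × 79.9) / 0.947 = (61.0547 − 4.2347) / 0.947 = 56.8200 / 0.947 = 60.000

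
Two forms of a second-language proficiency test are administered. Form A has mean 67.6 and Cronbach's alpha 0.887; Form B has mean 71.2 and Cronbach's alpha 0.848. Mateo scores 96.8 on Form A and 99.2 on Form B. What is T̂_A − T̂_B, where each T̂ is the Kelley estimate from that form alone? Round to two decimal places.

-1.44

T̂_A = 0.887(96.8) + 0.113(67.6) = 93.5004
T̂_B = 0.848(99.2) + 0.152(71.2) = 94.9440
T̂_A − T̂_B = -1.4436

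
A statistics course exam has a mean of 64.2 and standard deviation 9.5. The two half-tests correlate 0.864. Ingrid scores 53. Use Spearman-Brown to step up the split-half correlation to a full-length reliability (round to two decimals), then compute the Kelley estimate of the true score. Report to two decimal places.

Spearman-Brown: ρ = 2r/(1 + r) = 2(0.864)/(1 + 0.864) = 1.7280/1.864 = 0.9270 → 0.93
T̂ = 0.93(53) + 0.07(64.2) = 49.29 + 4.494 = 53.784 → 53.78

53.78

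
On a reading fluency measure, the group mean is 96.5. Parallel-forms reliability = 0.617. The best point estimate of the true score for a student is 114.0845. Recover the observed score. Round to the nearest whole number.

T̂ = ρX + (1 − ρ)μ  ⇒  X = (T̂ − (1 − ρ)μ) / ρ
X = (114.0845 − 0.383 × 96.5) / 0.617 = (114.0845 − 36.9595) / 0.617 = 77.1250 / 0.617 = 125.00

125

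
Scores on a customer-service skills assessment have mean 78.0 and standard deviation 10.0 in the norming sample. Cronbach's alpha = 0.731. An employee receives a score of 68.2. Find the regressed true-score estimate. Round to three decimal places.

70.836

T̂ = 0.731(68.2) + 0.269(78.0) = 49.8542 + 20.9820 = 70.8362 → 70.836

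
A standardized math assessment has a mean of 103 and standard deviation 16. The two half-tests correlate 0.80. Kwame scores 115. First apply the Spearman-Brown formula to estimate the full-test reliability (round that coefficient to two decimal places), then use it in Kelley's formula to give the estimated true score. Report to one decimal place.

113.7

Spearman-Brown: ρ = 2r/(1 + r) = 2(0.80)/(1 + 0.80) = 1.600/1.80 = 0.8889 → 0.89
T̂ = ρX + (1 − ρ)μ
  = 0.89 × 115 + 0.11 × 103
  = 102.35 + 11.33
  = 113.68
  ≈ 113.7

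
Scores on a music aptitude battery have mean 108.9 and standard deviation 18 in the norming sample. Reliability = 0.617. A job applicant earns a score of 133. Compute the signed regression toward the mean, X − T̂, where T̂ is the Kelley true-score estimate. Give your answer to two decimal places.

9.23

Weight the observed score by reliability and the mean by (1 − reliability): T̂ = 0.617·133 + 0.383·108.9 = 82.061 + 41.7087 = 123.7697.
X − T̂ = 133 − 123.770 = 9.230 → 9.23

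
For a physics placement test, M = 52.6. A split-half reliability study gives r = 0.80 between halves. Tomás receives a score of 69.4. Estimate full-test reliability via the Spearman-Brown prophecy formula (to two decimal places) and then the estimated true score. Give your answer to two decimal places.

Spearman-Brown: ρ = 2r/(1 + r) = 2(0.80)/(1 + 0.80) = 1.600/1.80 = 0.8889 → 0.89
T̂ = 0.89(69.4) + 0.11(52.6) = 61.766 + 5.786 = 67.552 → 67.55

67.55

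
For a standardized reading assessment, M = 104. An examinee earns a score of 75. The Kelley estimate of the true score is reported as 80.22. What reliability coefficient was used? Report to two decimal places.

T̂ = ρX + (1 − ρ)μ  ⇒  T̂ − μ = ρ(X − μ)
ρ = (T̂ − μ)/(X − μ) = (80.22 − 104) / (75 − 104) = -23.78 / -29.0 = 0.8200

0.82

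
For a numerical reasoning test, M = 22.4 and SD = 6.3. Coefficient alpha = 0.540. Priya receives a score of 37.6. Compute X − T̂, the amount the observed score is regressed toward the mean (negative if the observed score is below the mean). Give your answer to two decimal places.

T̂ = ρX + (1 − ρ)μ
  = 0.540 × 37.6 + 0.460 × 22.4
  = 20.3040 + 10.3040
  = 30.6080
  ≈ 30.608
X − T̂ = 37.6 − 30.608 = 6.992 → 6.99

6.99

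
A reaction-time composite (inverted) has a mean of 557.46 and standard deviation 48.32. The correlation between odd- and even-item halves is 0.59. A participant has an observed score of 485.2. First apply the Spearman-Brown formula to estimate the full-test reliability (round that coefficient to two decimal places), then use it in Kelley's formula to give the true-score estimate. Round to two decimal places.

503.99

Spearman-Brown: ρ = 2r/(1 + r) = 2(0.59)/(1 + 0.59) = 1.180/1.59 = 0.7421 → 0.74
T̂ = 0.74(485.2) + 0.26(557.46) = 359.048 + 144.9396 = 503.988 → 503.99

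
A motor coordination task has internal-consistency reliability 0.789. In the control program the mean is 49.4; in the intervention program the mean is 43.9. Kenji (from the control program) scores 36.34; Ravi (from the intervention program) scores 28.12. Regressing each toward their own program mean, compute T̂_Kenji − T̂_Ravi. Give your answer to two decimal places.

7.65

T̂_Kenji = 0.789(36.34) + 0.211(49.4) = 39.0957
T̂_Ravi = 0.789(28.12) + 0.211(43.9) = 31.4496
Difference = 39.0957 − 31.4496 = 7.6461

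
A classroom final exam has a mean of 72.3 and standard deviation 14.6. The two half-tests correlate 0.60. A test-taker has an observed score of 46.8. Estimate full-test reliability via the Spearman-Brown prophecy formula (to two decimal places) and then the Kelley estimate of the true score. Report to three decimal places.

53.175

Spearman-Brown: ρ = 2r/(1 + r) = 2(0.60)/(1 + 0.60) = 1.200/1.60 = 0.7500 → 0.75
T̂ = ρX + (1 − ρ)μ
  = 0.75 × 46.8 + 0.25 × 72.3
  = 35.100 + 18.075
  = 53.1750
  ≈ 53.175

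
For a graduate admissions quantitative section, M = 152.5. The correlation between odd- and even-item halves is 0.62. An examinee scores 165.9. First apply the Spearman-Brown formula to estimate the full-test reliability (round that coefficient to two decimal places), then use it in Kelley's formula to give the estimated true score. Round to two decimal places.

Spearman-Brown: ρ = 2r/(1 + r) = 2(0.62)/(1 + 0.62) = 1.240/1.62 = 0.7654 → 0.77
T̂ = 0.77(165.9) + 0.23(152.5) = 127.743 + 35.075 = 162.818 → 162.82

162.82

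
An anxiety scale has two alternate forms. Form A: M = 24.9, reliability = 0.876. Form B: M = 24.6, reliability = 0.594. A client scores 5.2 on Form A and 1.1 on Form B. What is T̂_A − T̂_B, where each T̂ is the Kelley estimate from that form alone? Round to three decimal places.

T̂_A = 0.876(5.2) + 0.124(24.9) = 7.64280
T̂_B = 0.594(1.1) + 0.406(24.6) = 10.64100
T̂_A − T̂_B = -2.99820

-2.998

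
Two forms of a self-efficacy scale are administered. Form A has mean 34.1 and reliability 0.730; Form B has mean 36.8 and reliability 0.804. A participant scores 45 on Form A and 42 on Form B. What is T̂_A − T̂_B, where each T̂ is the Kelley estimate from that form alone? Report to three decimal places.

T̂_A = 0.730(45) + 0.270(34.1) = 42.05700
T̂_B = 0.804(42) + 0.196(36.8) = 40.98080
T̂_A − T̂_B = 1.07620

1.076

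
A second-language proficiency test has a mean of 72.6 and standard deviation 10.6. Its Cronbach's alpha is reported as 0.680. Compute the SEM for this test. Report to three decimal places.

SEM = SD · √(1 − ρ) = 10.6 × √0.320 = 10.6 × 0.5657 = 5.9963

5.996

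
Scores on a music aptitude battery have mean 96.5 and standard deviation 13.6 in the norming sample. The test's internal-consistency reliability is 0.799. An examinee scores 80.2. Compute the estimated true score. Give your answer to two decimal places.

T̂ = ρX + (1 − ρ)μ
  = 0.799 × 80.2 + 0.201 × 96.5
  = 64.0798 + 19.3965
  = 83.476
  ≈ 83.48

83.48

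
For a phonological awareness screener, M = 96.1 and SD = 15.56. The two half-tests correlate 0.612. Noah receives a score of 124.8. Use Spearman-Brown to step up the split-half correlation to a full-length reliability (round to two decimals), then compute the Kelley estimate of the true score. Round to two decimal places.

Spearman-Brown: ρ = 2r/(1 + r) = 2(0.612)/(1 + 0.612) = 1.2240/1.612 = 0.7593 → 0.76
Kelley's formula gives T̂ = 0.76·124.8 + 0.24·96.1 = 94.848 + 23.064 = 117.912.

117.91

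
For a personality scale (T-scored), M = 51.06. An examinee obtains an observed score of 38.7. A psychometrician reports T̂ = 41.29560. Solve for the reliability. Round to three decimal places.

0.790

T̂ = ρX + (1 − ρ)μ  ⇒  T̂ − μ = ρ(X − μ)
ρ = (T̂ − μ)/(X − μ) = (41.29560 − 51.06) / (38.7 − 51.06) = -9.76440 / -12.36 = 0.79000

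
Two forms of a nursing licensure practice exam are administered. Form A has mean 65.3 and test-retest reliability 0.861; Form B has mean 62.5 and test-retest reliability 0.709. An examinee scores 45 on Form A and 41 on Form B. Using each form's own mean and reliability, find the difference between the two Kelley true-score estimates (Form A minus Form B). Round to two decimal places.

T̂_A = 0.861(45) + 0.139(65.3) = 47.8217
T̂_B = 0.709(41) + 0.291(62.5) = 47.2565
T̂_A − T̂_B = 0.5652

0.57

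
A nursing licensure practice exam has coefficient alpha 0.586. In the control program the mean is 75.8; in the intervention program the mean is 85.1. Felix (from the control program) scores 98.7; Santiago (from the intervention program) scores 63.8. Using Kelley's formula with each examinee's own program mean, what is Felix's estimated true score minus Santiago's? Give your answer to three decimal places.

T̂_Felix = 0.586(98.7) + 0.414(75.8) = 89.21940
T̂_Santiago = 0.586(63.8) + 0.414(85.1) = 72.61820
Difference = 89.21940 − 72.61820 = 16.60120

16.601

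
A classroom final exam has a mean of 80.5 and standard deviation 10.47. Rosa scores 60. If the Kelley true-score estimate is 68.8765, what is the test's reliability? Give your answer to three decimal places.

0.567

T̂ = ρX + (1 − ρ)μ  ⇒  T̂ − μ = ρ(X − μ)
ρ = (T̂ − μ)/(X − μ) = (68.8765 − 80.5) / (60 − 80.5) = -11.6235 / -20.5 = 0.56700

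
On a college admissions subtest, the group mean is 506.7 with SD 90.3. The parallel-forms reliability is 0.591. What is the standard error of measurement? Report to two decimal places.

SEM = SD · √(1 − ρ) = 90.3 × √0.409 = 90.3 × 0.6395 = 57.750

57.75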